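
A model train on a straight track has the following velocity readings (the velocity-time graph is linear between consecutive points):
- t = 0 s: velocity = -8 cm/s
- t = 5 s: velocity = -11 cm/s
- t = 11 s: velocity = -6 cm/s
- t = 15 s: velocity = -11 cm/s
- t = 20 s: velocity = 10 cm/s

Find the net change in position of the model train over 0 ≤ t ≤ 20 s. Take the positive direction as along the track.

-135 cm

Net displacement equals the area under the velocity-time graph (areas below the axis count negative).
0–5 s: ½(-8 + -11)(5) = -47.5 cm
5–11 s: ½(-11 + -6)(6) = -51 cm
11–15 s: ½(-6 + -11)(4) = -34 cm
15–20 s: ½(-11 + 10)(5) = -2.5 cm
Net displacement = -135 cm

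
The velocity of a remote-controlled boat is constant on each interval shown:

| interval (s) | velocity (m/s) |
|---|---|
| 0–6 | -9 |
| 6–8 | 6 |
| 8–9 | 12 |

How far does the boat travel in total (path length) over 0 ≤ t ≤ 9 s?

78 m

Total distance travelled is ∫|v| dt — sum the magnitudes of each area piece.
0–6 s: |-9| × 6 = 54 m
6–8 s: |6| × 2 = 12 m
8–9 s: |12| × 1 = 12 m
Total distance = 78 m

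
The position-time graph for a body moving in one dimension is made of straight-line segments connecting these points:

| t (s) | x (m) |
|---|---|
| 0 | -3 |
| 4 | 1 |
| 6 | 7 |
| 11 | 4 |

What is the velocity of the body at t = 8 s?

Velocity is the slope of the x-t graph on 6–11 s: (4 − 7)/(11 − 6) = -0.6 m/s.

-0.6 m/s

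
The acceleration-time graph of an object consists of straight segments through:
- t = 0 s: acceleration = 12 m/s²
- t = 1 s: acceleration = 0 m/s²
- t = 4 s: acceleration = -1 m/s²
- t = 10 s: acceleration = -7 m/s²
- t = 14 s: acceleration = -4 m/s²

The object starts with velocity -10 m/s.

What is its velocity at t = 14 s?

Δv equals the area under the a-t graph; then v = v₀ + Δv.
0–1 s: ½(12 + 0)(1) = 6 m/s
1–4 s: ½(0 + -1)(3) = -1.5 m/s
4–10 s: ½(-1 + -7)(6) = -24 m/s
10–14 s: ½(-7 + -4)(4) = -22 m/s
Δv = -41.5 m/s, so v(14) = -10 + (-41.5) = -51.5 m/s.

-51.5 m/s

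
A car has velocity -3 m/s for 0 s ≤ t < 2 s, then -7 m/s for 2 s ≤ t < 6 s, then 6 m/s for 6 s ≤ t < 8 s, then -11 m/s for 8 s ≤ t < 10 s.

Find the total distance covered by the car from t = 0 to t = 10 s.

Total distance travelled is ∫|v| dt — sum the magnitudes of each area piece.
0–2 s: |-3| × 2 = 6 m
2–6 s: |-7| × 4 = 28 m
6–8 s: |6| × 2 = 12 m
8–10 s: |-11| × 2 = 22 m
Total distance = 68 m

68 m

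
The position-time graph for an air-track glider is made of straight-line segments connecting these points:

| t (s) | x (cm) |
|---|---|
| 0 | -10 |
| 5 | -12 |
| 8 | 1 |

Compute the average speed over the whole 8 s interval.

Average speed = (total path length)/(elapsed time); on a piecewise-linear x-t graph the path length is Σ|Δx|.
0–5 s: |Δx| = |-12 − -10| = 2 cm
5–8 s: |Δx| = |1 − -12| = 13 cm
Total path = 15 cm; average speed = 15/8 = 1.875 cm/s.

1.875 cm/s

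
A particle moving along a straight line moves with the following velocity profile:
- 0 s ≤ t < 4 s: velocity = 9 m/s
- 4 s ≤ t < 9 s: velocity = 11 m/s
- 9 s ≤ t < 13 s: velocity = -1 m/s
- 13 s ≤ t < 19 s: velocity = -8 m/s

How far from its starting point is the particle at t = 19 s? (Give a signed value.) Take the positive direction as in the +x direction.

Net displacement equals the area under the velocity-time graph (areas below the axis count negative).
0–4 s: 9 × 4 = 36 m
4–9 s: 11 × 5 = 55 m
9–13 s: -1 × 4 = -4 m
13–19 s: -8 × 6 = -48 m
Net displacement = 39 m

39 m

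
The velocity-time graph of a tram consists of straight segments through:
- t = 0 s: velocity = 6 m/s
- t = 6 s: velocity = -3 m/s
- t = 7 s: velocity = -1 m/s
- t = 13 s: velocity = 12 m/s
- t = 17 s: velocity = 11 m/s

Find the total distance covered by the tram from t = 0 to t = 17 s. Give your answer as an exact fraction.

1254/13 m

Total distance travelled is ∫|v| dt — sum the magnitudes of each area piece.
0–6 s: v = 0 at t = 4 s; triangle areas 12 + 3 = 15 m
6–7 s: |½(-3 + -1)(1)| = 2 m
7–13 s: v = 0 at t = 97/13 s; triangle areas 3/13 + 432/13 = 435/13 m
13–17 s: |½(12 + 11)(4)| = 46 m
Total distance = 1254/13 m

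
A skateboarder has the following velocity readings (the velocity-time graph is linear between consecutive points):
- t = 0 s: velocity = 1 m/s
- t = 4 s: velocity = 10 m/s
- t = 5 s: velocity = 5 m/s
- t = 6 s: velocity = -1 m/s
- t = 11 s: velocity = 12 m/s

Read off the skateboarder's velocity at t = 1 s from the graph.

On 0–4 s the graph is linear from 1 to 10 m/s: v(1) = 1 + (10 − 1)·(1 − 0)/(4 − 0) = 3.25 m/s.

3.25 m/s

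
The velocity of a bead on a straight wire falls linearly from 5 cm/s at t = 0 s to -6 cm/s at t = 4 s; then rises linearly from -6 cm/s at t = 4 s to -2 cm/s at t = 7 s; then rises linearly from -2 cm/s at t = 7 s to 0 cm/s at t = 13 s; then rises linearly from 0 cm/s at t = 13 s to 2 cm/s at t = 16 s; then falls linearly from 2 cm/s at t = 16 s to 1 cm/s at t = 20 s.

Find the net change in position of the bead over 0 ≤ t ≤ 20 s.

-11 cm

Displacement is the signed area under the v-t curve.
0–4 s: ½(5 + -6)(4) = -2 cm
4–7 s: ½(-6 + -2)(3) = -12 cm
7–13 s: ½(-2 + 0)(6) = -6 cm
13–16 s: ½(0 + 2)(3) = 3 cm
16–20 s: ½(2 + 1)(4) = 6 cm
Net displacement = -11 cm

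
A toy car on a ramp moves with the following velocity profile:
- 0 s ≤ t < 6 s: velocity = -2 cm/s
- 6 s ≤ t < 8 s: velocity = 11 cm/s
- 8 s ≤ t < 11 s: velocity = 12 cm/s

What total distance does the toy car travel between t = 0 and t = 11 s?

Total distance travelled is ∫|v| dt — sum the magnitudes of each area piece.
0–6 s: |-2| × 6 = 12 cm
6–8 s: |11| × 2 = 22 cm
8–11 s: |12| × 3 = 36 cm
Total distance = 70 cm

70 cm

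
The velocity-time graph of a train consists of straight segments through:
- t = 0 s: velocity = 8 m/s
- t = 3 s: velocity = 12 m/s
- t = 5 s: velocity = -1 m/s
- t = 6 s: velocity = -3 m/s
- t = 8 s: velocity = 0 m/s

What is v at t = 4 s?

5.5 m/s

On 3–5 s the graph is linear from 12 to -1 m/s: v(4) = 12 + (-1 − 12)·(4 − 3)/(5 − 3) = 5.5 m/s.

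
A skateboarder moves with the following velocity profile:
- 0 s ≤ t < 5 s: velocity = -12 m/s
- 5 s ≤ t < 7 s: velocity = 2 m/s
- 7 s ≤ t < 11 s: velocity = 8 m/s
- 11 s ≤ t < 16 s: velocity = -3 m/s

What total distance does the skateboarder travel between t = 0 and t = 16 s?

111 m

Total distance travelled is ∫|v| dt — sum the magnitudes of each area piece.
0–5 s: |-12| × 5 = 60 m
5–7 s: |2| × 2 = 4 m
7–11 s: |8| × 4 = 32 m
11–16 s: |-3| × 5 = 15 m
Total distance = 111 m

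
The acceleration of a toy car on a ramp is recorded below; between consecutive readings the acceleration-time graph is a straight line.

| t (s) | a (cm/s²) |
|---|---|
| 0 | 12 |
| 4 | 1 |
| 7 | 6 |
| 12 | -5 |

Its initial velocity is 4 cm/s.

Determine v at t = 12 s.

Δv equals the area under the a-t graph; then v = v₀ + Δv.
0–4 s: ½(12 + 1)(4) = 26 cm/s
4–7 s: ½(1 + 6)(3) = 10.5 cm/s
7–12 s: ½(6 + -5)(5) = 2.5 cm/s
Δv = 39 cm/s, so v(12) = 4 + (39) = 43 cm/s.

43 cm/s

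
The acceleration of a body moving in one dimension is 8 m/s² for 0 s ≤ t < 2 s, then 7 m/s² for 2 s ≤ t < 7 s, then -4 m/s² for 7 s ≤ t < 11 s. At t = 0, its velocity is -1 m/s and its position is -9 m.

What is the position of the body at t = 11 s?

335.5 m

On each constant-a segment, Δv = aΔt and Δx = v₀Δt + ½aΔt²; chain segment to segment.
0–2 s: v starts -1 m/s; Δx = -1·2 + ½·8·2² = 14 m; v ends 15 m/s.
2–7 s: v starts 15 m/s; Δx = 15·5 + ½·7·5² = 162.5 m; v ends 50 m/s.
7–11 s: v starts 50 m/s; Δx = 50·4 + ½·-4·4² = 168 m; v ends 34 m/s.
x(11) = -9 + Σ Δx = 335.5 m.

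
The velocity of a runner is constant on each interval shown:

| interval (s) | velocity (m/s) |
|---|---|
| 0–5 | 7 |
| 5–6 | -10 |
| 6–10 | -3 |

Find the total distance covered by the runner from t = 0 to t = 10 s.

57 m

Distance (not displacement) is the total path length: add the absolute areas under v-t.
0–5 s: |7| × 5 = 35 m
5–6 s: |-10| × 1 = 10 m
6–10 s: |-3| × 4 = 12 m
Total distance = 57 m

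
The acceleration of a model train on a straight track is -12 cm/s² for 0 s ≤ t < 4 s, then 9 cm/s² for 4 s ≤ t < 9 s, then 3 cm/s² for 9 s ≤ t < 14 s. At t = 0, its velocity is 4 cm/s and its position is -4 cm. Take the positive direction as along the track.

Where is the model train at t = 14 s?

On each constant-a segment, Δv = aΔt and Δx = v₀Δt + ½aΔt²; chain segment to segment.
0–4 s: v starts 4 cm/s; Δx = 4·4 + ½·-12·4² = -80 cm; v ends -44 cm/s.
4–9 s: v starts -44 cm/s; Δx = -44·5 + ½·9·5² = -107.5 cm; v ends 1 cm/s.
9–14 s: v starts 1 cm/s; Δx = 1·5 + ½·3·5² = 42.5 cm; v ends 16 cm/s.
x(14) = -4 + Σ Δx = -149 cm.

-149 cm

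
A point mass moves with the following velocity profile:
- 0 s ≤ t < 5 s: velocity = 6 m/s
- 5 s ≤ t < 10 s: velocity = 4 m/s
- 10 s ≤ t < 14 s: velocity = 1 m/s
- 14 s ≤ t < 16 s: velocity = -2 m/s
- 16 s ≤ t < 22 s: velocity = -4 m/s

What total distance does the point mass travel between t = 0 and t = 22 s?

Total distance travelled is ∫|v| dt — sum the magnitudes of each area piece.
0–5 s: |6| × 5 = 30 m
5–10 s: |4| × 5 = 20 m
10–14 s: |1| × 4 = 4 m
14–16 s: |-2| × 2 = 4 m
16–22 s: |-4| × 6 = 24 m
Total distance = 82 m

82 m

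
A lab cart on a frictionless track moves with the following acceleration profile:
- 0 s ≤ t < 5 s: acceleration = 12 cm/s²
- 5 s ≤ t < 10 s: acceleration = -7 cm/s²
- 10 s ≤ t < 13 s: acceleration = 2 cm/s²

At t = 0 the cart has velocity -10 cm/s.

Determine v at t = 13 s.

Δv equals the area under the a-t graph; then v = v₀ + Δv.
0–5 s: 12 × 5 = 60 cm/s
5–10 s: -7 × 5 = -35 cm/s
10–13 s: 2 × 3 = 6 cm/s
Δv = 31 cm/s, so v(13) = -10 + (31) = 21 cm/s.

21 cm/s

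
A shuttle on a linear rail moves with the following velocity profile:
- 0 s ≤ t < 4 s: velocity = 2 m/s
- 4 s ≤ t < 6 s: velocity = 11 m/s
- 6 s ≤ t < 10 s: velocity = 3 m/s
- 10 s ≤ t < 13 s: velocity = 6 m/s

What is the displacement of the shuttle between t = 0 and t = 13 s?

Displacement is the signed area under the v-t curve.
0–4 s: 2 × 4 = 8 m
4–6 s: 11 × 2 = 22 m
6–10 s: 3 × 4 = 12 m
10–13 s: 6 × 3 = 18 m
Net displacement = 60 m

60 m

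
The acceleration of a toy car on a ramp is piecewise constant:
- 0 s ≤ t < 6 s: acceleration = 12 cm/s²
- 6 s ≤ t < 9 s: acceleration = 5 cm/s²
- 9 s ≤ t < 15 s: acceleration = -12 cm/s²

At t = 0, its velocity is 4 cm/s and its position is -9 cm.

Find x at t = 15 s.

811.5 cm

On each constant-a segment, Δv = aΔt and Δx = v₀Δt + ½aΔt²; chain segment to segment.
0–6 s: v starts 4 cm/s; Δx = 4·6 + ½·12·6² = 240 cm; v ends 76 cm/s.
6–9 s: v starts 76 cm/s; Δx = 76·3 + ½·5·3² = 250.5 cm; v ends 91 cm/s.
9–15 s: v starts 91 cm/s; Δx = 91·6 + ½·-12·6² = 330 cm; v ends 19 cm/s.
x(15) = -9 + Σ Δx = 811.5 cm.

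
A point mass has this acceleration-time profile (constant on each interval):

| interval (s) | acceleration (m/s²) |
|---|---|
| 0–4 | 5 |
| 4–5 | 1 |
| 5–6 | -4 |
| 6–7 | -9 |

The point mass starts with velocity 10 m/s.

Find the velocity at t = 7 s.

Δv equals the area under the a-t graph; then v = v₀ + Δv.
0–4 s: 5 × 4 = 20 m/s
4–5 s: 1 × 1 = 1 m/s
5–6 s: -4 × 1 = -4 m/s
6–7 s: -9 × 1 = -9 m/s
Δv = 8 m/s, so v(7) = 10 + (8) = 18 m/s.

18 m/s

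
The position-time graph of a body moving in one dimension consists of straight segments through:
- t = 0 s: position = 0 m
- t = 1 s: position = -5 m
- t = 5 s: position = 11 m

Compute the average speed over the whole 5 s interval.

4.2 m/s

Average speed = (total path length)/(elapsed time); on a piecewise-linear x-t graph the path length is Σ|Δx|.
0–1 s: |Δx| = |-5 − 0| = 5 m
1–5 s: |Δx| = |11 − -5| = 16 m
Total path = 21 m; average speed = 21/5 = 4.2 m/s.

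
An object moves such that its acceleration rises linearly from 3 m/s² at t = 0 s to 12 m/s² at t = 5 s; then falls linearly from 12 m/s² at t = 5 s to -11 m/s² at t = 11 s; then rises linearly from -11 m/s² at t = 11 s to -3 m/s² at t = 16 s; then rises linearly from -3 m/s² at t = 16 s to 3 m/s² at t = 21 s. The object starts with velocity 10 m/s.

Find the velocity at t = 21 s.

Δv equals the area under the a-t graph; then v = v₀ + Δv.
0–5 s: ½(3 + 12)(5) = 37.5 m/s
5–11 s: ½(12 + -11)(6) = 3 m/s
11–16 s: ½(-11 + -3)(5) = -35 m/s
16–21 s: ½(-3 + 3)(5) = 0 m/s
Δv = 5.5 m/s, so v(21) = 10 + (5.5) = 15.5 m/s.

15.5 m/s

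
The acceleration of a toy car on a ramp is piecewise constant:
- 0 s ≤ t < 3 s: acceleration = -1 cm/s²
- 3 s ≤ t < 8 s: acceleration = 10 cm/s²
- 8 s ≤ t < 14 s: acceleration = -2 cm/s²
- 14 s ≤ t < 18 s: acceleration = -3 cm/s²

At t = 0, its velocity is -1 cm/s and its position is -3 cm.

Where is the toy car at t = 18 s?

On each constant-a segment, Δv = aΔt and Δx = v₀Δt + ½aΔt²; chain segment to segment.
0–3 s: v starts -1 cm/s; Δx = -1·3 + ½·-1·3² = -7.5 cm; v ends -4 cm/s.
3–8 s: v starts -4 cm/s; Δx = -4·5 + ½·10·5² = 105 cm; v ends 46 cm/s.
8–14 s: v starts 46 cm/s; Δx = 46·6 + ½·-2·6² = 240 cm; v ends 34 cm/s.
14–18 s: v starts 34 cm/s; Δx = 34·4 + ½·-3·4² = 112 cm; v ends 22 cm/s.
x(18) = -3 + Σ Δx = 446.5 cm.

446.5 cm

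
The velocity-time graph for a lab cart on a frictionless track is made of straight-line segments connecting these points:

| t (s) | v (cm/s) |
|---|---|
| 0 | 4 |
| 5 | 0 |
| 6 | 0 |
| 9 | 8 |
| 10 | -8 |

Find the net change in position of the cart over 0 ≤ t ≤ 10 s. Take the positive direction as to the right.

22 cm

Displacement is the signed area under the v-t curve.
0–5 s: ½(4 + 0)(5) = 10 cm
5–6 s: 0 × 1 = 0 cm
6–9 s: ½(0 + 8)(3) = 12 cm
9–10 s: ½(8 + -8)(1) = 0 cm
Net displacement = 22 cm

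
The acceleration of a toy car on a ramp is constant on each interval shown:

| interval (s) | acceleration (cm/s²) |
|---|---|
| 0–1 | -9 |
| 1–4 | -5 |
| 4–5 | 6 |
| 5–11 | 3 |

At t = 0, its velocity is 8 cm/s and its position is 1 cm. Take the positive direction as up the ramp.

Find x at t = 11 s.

-40 cm

On each constant-a segment, Δv = aΔt and Δx = v₀Δt + ½aΔt²; chain segment to segment.
0–1 s: v starts 8 cm/s; Δx = 8·1 + ½·-9·1² = 3.5 cm; v ends -1 cm/s.
1–4 s: v starts -1 cm/s; Δx = -1·3 + ½·-5·3² = -25.5 cm; v ends -16 cm/s.
4–5 s: v starts -16 cm/s; Δx = -16·1 + ½·6·1² = -13 cm; v ends -10 cm/s.
5–11 s: v starts -10 cm/s; Δx = -10·6 + ½·3·6² = -6 cm; v ends 8 cm/s.
x(11) = 1 + Σ Δx = -40 cm.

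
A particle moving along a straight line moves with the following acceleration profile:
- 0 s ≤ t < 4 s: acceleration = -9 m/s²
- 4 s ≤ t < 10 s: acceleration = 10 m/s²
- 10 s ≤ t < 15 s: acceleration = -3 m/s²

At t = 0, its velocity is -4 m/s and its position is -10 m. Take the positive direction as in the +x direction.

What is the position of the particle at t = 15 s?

On each constant-a segment, Δv = aΔt and Δx = v₀Δt + ½aΔt²; chain segment to segment.
0–4 s: v starts -4 m/s; Δx = -4·4 + ½·-9·4² = -88 m; v ends -40 m/s.
4–10 s: v starts -40 m/s; Δx = -40·6 + ½·10·6² = -60 m; v ends 20 m/s.
10–15 s: v starts 20 m/s; Δx = 20·5 + ½·-3·5² = 62.5 m; v ends 5 m/s.
x(15) = -10 + Σ Δx = -95.5 m.

-95.5 m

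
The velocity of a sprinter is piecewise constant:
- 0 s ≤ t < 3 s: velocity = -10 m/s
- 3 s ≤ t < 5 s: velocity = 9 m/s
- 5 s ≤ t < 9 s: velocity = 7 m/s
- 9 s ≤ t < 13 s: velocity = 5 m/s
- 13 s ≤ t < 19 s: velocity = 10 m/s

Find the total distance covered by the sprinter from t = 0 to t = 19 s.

156 m

Distance (not displacement) is the total path length: add the absolute areas under v-t.
0–3 s: |-10| × 3 = 30 m
3–5 s: |9| × 2 = 18 m
5–9 s: |7| × 4 = 28 m
9–13 s: |5| × 4 = 20 m
13–19 s: |10| × 6 = 60 m
Total distance = 156 m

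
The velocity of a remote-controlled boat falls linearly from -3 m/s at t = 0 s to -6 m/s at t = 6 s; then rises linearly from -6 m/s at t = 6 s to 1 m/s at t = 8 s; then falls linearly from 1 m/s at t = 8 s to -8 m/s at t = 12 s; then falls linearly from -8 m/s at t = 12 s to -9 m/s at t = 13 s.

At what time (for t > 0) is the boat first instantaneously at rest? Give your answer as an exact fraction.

v changes sign on 6–8 s (from -6 to 1); the graph is linear there, so v = 0 at t = 6 + (6)·(8 − 6)/(1 − -6) = 54/7 s.

t = 54/7 s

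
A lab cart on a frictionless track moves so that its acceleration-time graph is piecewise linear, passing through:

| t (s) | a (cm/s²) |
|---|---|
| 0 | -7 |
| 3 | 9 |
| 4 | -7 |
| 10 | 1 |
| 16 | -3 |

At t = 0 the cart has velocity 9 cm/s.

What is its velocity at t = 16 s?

-11 cm/s

Δv equals the area under the a-t graph; then v = v₀ + Δv.
0–3 s: ½(-7 + 9)(3) = 3 cm/s
3–4 s: ½(9 + -7)(1) = 1 cm/s
4–10 s: ½(-7 + 1)(6) = -18 cm/s
10–16 s: ½(1 + -3)(6) = -6 cm/s
Δv = -20 cm/s, so v(16) = 9 + (-20) = -11 cm/s.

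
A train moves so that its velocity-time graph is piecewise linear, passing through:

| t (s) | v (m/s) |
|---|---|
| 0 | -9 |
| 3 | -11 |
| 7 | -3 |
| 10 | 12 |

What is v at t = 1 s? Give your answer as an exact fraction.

On 0–3 s the graph is linear from -9 to -11 m/s: v(1) = -9 + (-11 − -9)·(1 − 0)/(3 − 0) = -29/3 m/s.

-29/3 m/s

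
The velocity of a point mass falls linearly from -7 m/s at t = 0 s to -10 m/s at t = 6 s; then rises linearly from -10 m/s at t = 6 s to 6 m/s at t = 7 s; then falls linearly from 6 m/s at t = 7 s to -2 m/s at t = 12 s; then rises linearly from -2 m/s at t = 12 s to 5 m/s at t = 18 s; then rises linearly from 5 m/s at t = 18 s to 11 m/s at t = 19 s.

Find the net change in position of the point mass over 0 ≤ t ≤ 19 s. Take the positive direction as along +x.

-26 m

Net displacement equals the area under the velocity-time graph (areas below the axis count negative).
0–6 s: ½(-7 + -10)(6) = -51 m
6–7 s: ½(-10 + 6)(1) = -2 m
7–12 s: ½(6 + -2)(5) = 10 m
12–18 s: ½(-2 + 5)(6) = 9 m
18–19 s: ½(5 + 11)(1) = 8 m
Net displacement = -26 m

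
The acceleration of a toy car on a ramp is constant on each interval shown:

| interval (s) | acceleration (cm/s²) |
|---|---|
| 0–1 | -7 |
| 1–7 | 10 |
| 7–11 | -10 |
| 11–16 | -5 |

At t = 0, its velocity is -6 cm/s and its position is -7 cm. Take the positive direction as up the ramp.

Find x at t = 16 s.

166 cm

On each constant-a segment, Δv = aΔt and Δx = v₀Δt + ½aΔt²; chain segment to segment.
0–1 s: v starts -6 cm/s; Δx = -6·1 + ½·-7·1² = -9.5 cm; v ends -13 cm/s.
1–7 s: v starts -13 cm/s; Δx = -13·6 + ½·10·6² = 102 cm; v ends 47 cm/s.
7–11 s: v starts 47 cm/s; Δx = 47·4 + ½·-10·4² = 108 cm; v ends 7 cm/s.
11–16 s: v starts 7 cm/s; Δx = 7·5 + ½·-5·5² = -27.5 cm; v ends -18 cm/s.
x(16) = -7 + Σ Δx = 166 cm.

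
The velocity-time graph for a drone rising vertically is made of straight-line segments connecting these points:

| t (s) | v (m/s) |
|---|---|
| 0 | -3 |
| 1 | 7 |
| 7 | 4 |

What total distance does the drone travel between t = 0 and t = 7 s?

35.9 m

Total distance travelled is ∫|v| dt — sum the magnitudes of each area piece.
0–1 s: v = 0 at t = 0.3 s; triangle areas 0.45 + 2.45 = 2.9 m
1–7 s: |½(7 + 4)(6)| = 33 m
Total distance = 35.9 m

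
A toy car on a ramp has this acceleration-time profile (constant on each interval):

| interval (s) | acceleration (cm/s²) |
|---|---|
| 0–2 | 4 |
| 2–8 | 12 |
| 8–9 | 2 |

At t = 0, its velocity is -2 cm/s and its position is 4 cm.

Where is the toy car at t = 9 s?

On each constant-a segment, Δv = aΔt and Δx = v₀Δt + ½aΔt²; chain segment to segment.
0–2 s: v starts -2 cm/s; Δx = -2·2 + ½·4·2² = 4 cm; v ends 6 cm/s.
2–8 s: v starts 6 cm/s; Δx = 6·6 + ½·12·6² = 252 cm; v ends 78 cm/s.
8–9 s: v starts 78 cm/s; Δx = 78·1 + ½·2·1² = 79 cm; v ends 80 cm/s.
x(9) = 4 + Σ Δx = 339 cm.

339 cm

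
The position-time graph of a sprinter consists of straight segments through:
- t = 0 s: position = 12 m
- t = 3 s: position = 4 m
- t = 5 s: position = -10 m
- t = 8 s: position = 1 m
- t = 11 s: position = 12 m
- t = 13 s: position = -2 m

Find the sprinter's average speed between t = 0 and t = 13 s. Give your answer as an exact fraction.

58/13 m/s

Average speed = (total path length)/(elapsed time); on a piecewise-linear x-t graph the path length is Σ|Δx|.
0–3 s: |Δx| = |4 − 12| = 8 m
3–5 s: |Δx| = |-10 − 4| = 14 m
5–8 s: |Δx| = |1 − -10| = 11 m
8–11 s: |Δx| = |12 − 1| = 11 m
11–13 s: |Δx| = |-2 − 12| = 14 m
Total path = 58 m; average speed = 58/13 = 58/13 m/s.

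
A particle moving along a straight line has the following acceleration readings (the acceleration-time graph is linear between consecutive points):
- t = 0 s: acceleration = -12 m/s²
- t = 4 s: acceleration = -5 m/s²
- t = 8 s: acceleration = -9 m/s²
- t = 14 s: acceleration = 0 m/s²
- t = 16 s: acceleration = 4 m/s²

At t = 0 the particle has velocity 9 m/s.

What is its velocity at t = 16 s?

-76 m/s

Δv equals the area under the a-t graph; then v = v₀ + Δv.
0–4 s: ½(-12 + -5)(4) = -34 m/s
4–8 s: ½(-5 + -9)(4) = -28 m/s
8–14 s: ½(-9 + 0)(6) = -27 m/s
14–16 s: ½(0 + 4)(2) = 4 m/s
Δv = -85 m/s, so v(16) = 9 + (-85) = -76 m/s.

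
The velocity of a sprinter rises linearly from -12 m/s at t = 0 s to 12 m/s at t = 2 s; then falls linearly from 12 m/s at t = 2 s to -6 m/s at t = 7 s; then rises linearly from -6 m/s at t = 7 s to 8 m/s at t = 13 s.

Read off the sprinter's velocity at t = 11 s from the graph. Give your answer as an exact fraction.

On 7–13 s the graph is linear from -6 to 8 m/s: v(11) = -6 + (8 − -6)·(11 − 7)/(13 − 7) = 10/3 m/s.

10/3 m/s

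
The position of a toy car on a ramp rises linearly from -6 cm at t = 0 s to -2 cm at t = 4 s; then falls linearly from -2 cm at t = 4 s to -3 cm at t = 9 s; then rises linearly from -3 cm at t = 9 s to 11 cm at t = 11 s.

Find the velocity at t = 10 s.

7 cm/s

Velocity is the slope of the x-t graph on 9–11 s: (11 − -3)/(11 − 9) = 7 cm/s.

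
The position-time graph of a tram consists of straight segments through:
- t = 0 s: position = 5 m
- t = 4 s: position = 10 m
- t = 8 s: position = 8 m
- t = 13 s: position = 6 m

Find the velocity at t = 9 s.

-0.4 m/s

Velocity is the slope of the x-t graph on 8–13 s: (6 − 8)/(13 − 8) = -0.4 m/s.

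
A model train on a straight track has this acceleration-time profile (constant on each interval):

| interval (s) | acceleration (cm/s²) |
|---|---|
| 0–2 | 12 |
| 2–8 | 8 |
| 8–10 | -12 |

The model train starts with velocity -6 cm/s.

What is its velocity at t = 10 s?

Δv equals the area under the a-t graph; then v = v₀ + Δv.
0–2 s: 12 × 2 = 24 cm/s
2–8 s: 8 × 6 = 48 cm/s
8–10 s: -12 × 2 = -24 cm/s
Δv = 48 cm/s, so v(10) = -6 + (48) = 42 cm/s.

42 cm/s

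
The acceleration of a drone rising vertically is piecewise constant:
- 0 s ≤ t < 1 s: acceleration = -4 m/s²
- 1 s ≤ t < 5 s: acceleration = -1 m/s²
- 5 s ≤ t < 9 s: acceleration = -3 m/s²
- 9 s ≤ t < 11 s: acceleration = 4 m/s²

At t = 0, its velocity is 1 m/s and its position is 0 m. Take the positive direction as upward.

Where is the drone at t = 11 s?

-103 m

On each constant-a segment, Δv = aΔt and Δx = v₀Δt + ½aΔt²; chain segment to segment.
0–1 s: v starts 1 m/s; Δx = 1·1 + ½·-4·1² = -1 m; v ends -3 m/s.
1–5 s: v starts -3 m/s; Δx = -3·4 + ½·-1·4² = -20 m; v ends -7 m/s.
5–9 s: v starts -7 m/s; Δx = -7·4 + ½·-3·4² = -52 m; v ends -19 m/s.
9–11 s: v starts -19 m/s; Δx = -19·2 + ½·4·2² = -30 m; v ends -11 m/s.
x(11) = 0 + Σ Δx = -103 m.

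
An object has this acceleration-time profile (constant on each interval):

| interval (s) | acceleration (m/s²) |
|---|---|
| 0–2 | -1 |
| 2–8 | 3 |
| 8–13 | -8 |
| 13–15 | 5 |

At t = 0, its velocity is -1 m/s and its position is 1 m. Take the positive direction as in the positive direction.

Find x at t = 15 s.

On each constant-a segment, Δv = aΔt and Δx = v₀Δt + ½aΔt²; chain segment to segment.
0–2 s: v starts -1 m/s; Δx = -1·2 + ½·-1·2² = -4 m; v ends -3 m/s.
2–8 s: v starts -3 m/s; Δx = -3·6 + ½·3·6² = 36 m; v ends 15 m/s.
8–13 s: v starts 15 m/s; Δx = 15·5 + ½·-8·5² = -25 m; v ends -25 m/s.
13–15 s: v starts -25 m/s; Δx = -25·2 + ½·5·2² = -40 m; v ends -15 m/s.
x(15) = 1 + Σ Δx = -32 m.

-32 m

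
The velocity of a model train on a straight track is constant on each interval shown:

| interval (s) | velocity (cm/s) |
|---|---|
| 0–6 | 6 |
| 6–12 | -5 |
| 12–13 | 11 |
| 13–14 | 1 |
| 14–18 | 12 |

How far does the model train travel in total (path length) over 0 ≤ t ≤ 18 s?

Distance (not displacement) is the total path length: add the absolute areas under v-t.
0–6 s: |6| × 6 = 36 cm
6–12 s: |-5| × 6 = 30 cm
12–13 s: |11| × 1 = 11 cm
13–14 s: |1| × 1 = 1 cm
14–18 s: |12| × 4 = 48 cm
Total distance = 126 cm

126 cm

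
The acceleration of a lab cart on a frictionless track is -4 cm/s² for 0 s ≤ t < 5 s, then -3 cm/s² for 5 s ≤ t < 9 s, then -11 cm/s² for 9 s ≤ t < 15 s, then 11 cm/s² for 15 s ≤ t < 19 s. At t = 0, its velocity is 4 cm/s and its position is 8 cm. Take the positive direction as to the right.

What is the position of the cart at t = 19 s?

On each constant-a segment, Δv = aΔt and Δx = v₀Δt + ½aΔt²; chain segment to segment.
0–5 s: v starts 4 cm/s; Δx = 4·5 + ½·-4·5² = -30 cm; v ends -16 cm/s.
5–9 s: v starts -16 cm/s; Δx = -16·4 + ½·-3·4² = -88 cm; v ends -28 cm/s.
9–15 s: v starts -28 cm/s; Δx = -28·6 + ½·-11·6² = -366 cm; v ends -94 cm/s.
15–19 s: v starts -94 cm/s; Δx = -94·4 + ½·11·4² = -288 cm; v ends -50 cm/s.
x(19) = 8 + Σ Δx = -764 cm.

-764 cm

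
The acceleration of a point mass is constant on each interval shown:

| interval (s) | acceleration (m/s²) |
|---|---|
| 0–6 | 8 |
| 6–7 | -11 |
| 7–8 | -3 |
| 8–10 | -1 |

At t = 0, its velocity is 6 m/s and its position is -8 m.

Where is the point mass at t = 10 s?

340 m

On each constant-a segment, Δv = aΔt and Δx = v₀Δt + ½aΔt²; chain segment to segment.
0–6 s: v starts 6 m/s; Δx = 6·6 + ½·8·6² = 180 m; v ends 54 m/s.
6–7 s: v starts 54 m/s; Δx = 54·1 + ½·-11·1² = 48.5 m; v ends 43 m/s.
7–8 s: v starts 43 m/s; Δx = 43·1 + ½·-3·1² = 41.5 m; v ends 40 m/s.
8–10 s: v starts 40 m/s; Δx = 40·2 + ½·-1·2² = 78 m; v ends 38 m/s.
x(10) = -8 + Σ Δx = 340 m.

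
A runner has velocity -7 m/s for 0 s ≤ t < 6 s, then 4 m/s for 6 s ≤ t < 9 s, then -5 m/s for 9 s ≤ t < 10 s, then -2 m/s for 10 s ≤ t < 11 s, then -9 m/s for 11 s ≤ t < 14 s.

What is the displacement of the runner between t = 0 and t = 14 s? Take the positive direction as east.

Net displacement equals the area under the velocity-time graph (areas below the axis count negative).
0–6 s: -7 × 6 = -42 m
6–9 s: 4 × 3 = 12 m
9–10 s: -5 × 1 = -5 m
10–11 s: -2 × 1 = -2 m
11–14 s: -9 × 3 = -27 m
Net displacement = -64 m

-64 m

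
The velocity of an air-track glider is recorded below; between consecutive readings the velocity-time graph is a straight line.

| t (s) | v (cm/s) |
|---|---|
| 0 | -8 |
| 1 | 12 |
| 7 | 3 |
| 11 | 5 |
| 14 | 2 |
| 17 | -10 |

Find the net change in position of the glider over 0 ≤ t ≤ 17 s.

Net displacement equals the area under the velocity-time graph (areas below the axis count negative).
0–1 s: ½(-8 + 12)(1) = 2 cm
1–7 s: ½(12 + 3)(6) = 45 cm
7–11 s: ½(3 + 5)(4) = 16 cm
11–14 s: ½(5 + 2)(3) = 10.5 cm
14–17 s: ½(2 + -10)(3) = -12 cm
Net displacement = 61.5 cm

61.5 cm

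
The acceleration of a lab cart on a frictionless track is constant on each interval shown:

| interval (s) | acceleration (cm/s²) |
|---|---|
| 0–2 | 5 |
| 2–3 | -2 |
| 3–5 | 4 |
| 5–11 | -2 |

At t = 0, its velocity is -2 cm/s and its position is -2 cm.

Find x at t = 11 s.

On each constant-a segment, Δv = aΔt and Δx = v₀Δt + ½aΔt²; chain segment to segment.
0–2 s: v starts -2 cm/s; Δx = -2·2 + ½·5·2² = 6 cm; v ends 8 cm/s.
2–3 s: v starts 8 cm/s; Δx = 8·1 + ½·-2·1² = 7 cm; v ends 6 cm/s.
3–5 s: v starts 6 cm/s; Δx = 6·2 + ½·4·2² = 20 cm; v ends 14 cm/s.
5–11 s: v starts 14 cm/s; Δx = 14·6 + ½·-2·6² = 48 cm; v ends 2 cm/s.
x(11) = -2 + Σ Δx = 79 cm.

79 cm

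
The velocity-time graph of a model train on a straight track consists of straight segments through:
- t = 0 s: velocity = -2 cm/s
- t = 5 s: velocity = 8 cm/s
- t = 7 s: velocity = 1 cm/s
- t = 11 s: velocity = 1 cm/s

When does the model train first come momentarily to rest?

t = 1 s

v changes sign on 0–5 s (from -2 to 8); the graph is linear there, so v = 0 at t = 0 + (2)·(5 − 0)/(8 − -2) = 1 s.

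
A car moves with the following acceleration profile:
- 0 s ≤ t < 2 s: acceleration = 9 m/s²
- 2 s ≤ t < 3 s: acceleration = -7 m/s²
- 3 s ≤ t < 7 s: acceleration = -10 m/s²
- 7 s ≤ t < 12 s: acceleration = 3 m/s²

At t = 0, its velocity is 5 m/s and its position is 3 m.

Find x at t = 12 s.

On each constant-a segment, Δv = aΔt and Δx = v₀Δt + ½aΔt²; chain segment to segment.
0–2 s: v starts 5 m/s; Δx = 5·2 + ½·9·2² = 28 m; v ends 23 m/s.
2–3 s: v starts 23 m/s; Δx = 23·1 + ½·-7·1² = 19.5 m; v ends 16 m/s.
3–7 s: v starts 16 m/s; Δx = 16·4 + ½·-10·4² = -16 m; v ends -24 m/s.
7–12 s: v starts -24 m/s; Δx = -24·5 + ½·3·5² = -82.5 m; v ends -9 m/s.
x(12) = 3 + Σ Δx = -48 m.

-48 m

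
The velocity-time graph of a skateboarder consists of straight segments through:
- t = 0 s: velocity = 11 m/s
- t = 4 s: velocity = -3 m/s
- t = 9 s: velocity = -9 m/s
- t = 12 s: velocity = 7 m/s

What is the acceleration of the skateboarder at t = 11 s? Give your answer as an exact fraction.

Acceleration is the slope of the v-t graph on 9–12 s: (7 − -9)/(12 − 9) = 16/3 m/s².

16/3 m/s²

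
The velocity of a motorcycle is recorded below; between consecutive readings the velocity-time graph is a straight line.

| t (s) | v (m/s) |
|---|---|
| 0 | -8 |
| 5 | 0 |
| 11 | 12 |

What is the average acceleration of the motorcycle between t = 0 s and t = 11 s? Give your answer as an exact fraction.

20/11 m/s²

Average acceleration = Δv/Δt = (12 − -8)/(11 − 0) = 20/11 m/s².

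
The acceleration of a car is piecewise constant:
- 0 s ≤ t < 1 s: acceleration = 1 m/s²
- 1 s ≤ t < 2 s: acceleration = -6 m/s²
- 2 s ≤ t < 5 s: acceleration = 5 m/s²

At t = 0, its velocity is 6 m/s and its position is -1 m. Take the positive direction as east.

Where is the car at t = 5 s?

35 m

On each constant-a segment, Δv = aΔt and Δx = v₀Δt + ½aΔt²; chain segment to segment.
0–1 s: v starts 6 m/s; Δx = 6·1 + ½·1·1² = 6.5 m; v ends 7 m/s.
1–2 s: v starts 7 m/s; Δx = 7·1 + ½·-6·1² = 4 m; v ends 1 m/s.
2–5 s: v starts 1 m/s; Δx = 1·3 + ½·5·3² = 25.5 m; v ends 16 m/s.
x(5) = -1 + Σ Δx = 35 m.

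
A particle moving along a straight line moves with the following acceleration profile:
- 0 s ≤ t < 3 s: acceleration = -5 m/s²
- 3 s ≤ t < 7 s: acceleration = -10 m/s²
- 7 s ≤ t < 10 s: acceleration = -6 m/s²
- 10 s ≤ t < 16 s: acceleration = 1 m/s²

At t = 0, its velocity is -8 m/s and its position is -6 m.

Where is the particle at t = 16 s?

On each constant-a segment, Δv = aΔt and Δx = v₀Δt + ½aΔt²; chain segment to segment.
0–3 s: v starts -8 m/s; Δx = -8·3 + ½·-5·3² = -46.5 m; v ends -23 m/s.
3–7 s: v starts -23 m/s; Δx = -23·4 + ½·-10·4² = -172 m; v ends -63 m/s.
7–10 s: v starts -63 m/s; Δx = -63·3 + ½·-6·3² = -216 m; v ends -81 m/s.
10–16 s: v starts -81 m/s; Δx = -81·6 + ½·1·6² = -468 m; v ends -75 m/s.
x(16) = -6 + Σ Δx = -908.5 m.

-908.5 m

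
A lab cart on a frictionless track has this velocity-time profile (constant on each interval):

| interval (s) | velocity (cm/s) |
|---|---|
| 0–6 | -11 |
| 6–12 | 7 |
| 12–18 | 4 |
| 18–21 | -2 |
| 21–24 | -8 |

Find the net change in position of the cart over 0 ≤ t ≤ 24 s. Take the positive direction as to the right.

-30 cm

Displacement is the signed area under the v-t curve.
0–6 s: -11 × 6 = -66 cm
6–12 s: 7 × 6 = 42 cm
12–18 s: 4 × 6 = 24 cm
18–21 s: -2 × 3 = -6 cm
21–24 s: -8 × 3 = -24 cm
Net displacement = -30 cm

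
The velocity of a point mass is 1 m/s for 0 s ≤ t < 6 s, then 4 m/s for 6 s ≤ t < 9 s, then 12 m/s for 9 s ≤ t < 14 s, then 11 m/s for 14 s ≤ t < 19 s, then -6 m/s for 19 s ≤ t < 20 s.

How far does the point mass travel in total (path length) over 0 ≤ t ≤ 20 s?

Total distance travelled is ∫|v| dt — sum the magnitudes of each area piece.
0–6 s: |1| × 6 = 6 m
6–9 s: |4| × 3 = 12 m
9–14 s: |12| × 5 = 60 m
14–19 s: |11| × 5 = 55 m
19–20 s: |-6| × 1 = 6 m
Total distance = 139 m

139 m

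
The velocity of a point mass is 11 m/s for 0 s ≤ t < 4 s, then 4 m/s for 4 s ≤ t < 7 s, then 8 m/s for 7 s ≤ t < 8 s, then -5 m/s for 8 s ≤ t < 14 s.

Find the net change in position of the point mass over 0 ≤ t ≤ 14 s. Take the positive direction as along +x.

34 m

Net displacement equals the area under the velocity-time graph (areas below the axis count negative).
0–4 s: 11 × 4 = 44 m
4–7 s: 4 × 3 = 12 m
7–8 s: 8 × 1 = 8 m
8–14 s: -5 × 6 = -30 m
Net displacement = 34 m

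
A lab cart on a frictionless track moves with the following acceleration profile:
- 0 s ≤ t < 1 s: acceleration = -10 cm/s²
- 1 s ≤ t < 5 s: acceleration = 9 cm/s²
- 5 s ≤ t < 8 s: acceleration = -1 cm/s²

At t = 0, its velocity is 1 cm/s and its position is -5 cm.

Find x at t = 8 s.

On each constant-a segment, Δv = aΔt and Δx = v₀Δt + ½aΔt²; chain segment to segment.
0–1 s: v starts 1 cm/s; Δx = 1·1 + ½·-10·1² = -4 cm; v ends -9 cm/s.
1–5 s: v starts -9 cm/s; Δx = -9·4 + ½·9·4² = 36 cm; v ends 27 cm/s.
5–8 s: v starts 27 cm/s; Δx = 27·3 + ½·-1·3² = 76.5 cm; v ends 24 cm/s.
x(8) = -5 + Σ Δx = 103.5 cm.

103.5 cm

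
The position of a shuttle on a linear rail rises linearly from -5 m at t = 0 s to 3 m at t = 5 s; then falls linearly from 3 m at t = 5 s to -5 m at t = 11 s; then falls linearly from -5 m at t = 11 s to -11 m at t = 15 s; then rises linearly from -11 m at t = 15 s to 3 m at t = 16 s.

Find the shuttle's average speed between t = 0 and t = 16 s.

Average speed = (total path length)/(elapsed time); on a piecewise-linear x-t graph the path length is Σ|Δx|.
0–5 s: |Δx| = |3 − -5| = 8 m
5–11 s: |Δx| = |-5 − 3| = 8 m
11–15 s: |Δx| = |-11 − -5| = 6 m
15–16 s: |Δx| = |3 − -11| = 14 m
Total path = 36 m; average speed = 36/16 = 2.25 m/s.

2.25 m/s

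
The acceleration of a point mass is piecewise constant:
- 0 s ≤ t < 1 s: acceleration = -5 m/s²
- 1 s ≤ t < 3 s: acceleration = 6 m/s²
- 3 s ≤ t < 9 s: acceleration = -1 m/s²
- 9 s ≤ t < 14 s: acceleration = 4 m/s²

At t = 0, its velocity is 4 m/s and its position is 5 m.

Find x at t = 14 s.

139.5 m

On each constant-a segment, Δv = aΔt and Δx = v₀Δt + ½aΔt²; chain segment to segment.
0–1 s: v starts 4 m/s; Δx = 4·1 + ½·-5·1² = 1.5 m; v ends -1 m/s.
1–3 s: v starts -1 m/s; Δx = -1·2 + ½·6·2² = 10 m; v ends 11 m/s.
3–9 s: v starts 11 m/s; Δx = 11·6 + ½·-1·6² = 48 m; v ends 5 m/s.
9–14 s: v starts 5 m/s; Δx = 5·5 + ½·4·5² = 75 m; v ends 25 m/s.
x(14) = 5 + Σ Δx = 139.5 m.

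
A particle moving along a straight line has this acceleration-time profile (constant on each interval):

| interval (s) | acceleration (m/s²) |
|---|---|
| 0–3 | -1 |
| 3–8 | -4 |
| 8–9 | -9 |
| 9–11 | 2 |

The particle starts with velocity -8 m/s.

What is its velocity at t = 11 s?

-36 m/s

Δv equals the area under the a-t graph; then v = v₀ + Δv.
0–3 s: -1 × 3 = -3 m/s
3–8 s: -4 × 5 = -20 m/s
8–9 s: -9 × 1 = -9 m/s
9–11 s: 2 × 2 = 4 m/s
Δv = -28 m/s, so v(11) = -8 + (-28) = -36 m/s.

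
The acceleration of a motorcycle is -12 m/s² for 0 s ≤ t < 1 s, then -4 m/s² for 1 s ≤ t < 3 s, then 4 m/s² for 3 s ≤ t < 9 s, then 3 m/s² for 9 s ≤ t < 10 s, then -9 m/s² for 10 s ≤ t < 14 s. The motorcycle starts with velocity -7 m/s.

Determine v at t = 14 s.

-36 m/s

Δv equals the area under the a-t graph; then v = v₀ + Δv.
0–1 s: -12 × 1 = -12 m/s
1–3 s: -4 × 2 = -8 m/s
3–9 s: 4 × 6 = 24 m/s
9–10 s: 3 × 1 = 3 m/s
10–14 s: -9 × 4 = -36 m/s
Δv = -29 m/s, so v(14) = -7 + (-29) = -36 m/s.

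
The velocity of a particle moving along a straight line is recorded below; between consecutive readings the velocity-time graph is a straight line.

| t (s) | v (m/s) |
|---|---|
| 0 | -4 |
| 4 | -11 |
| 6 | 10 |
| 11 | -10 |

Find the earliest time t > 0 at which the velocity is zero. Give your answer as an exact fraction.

v changes sign on 4–6 s (from -11 to 10); the graph is linear there, so v = 0 at t = 4 + (11)·(6 − 4)/(10 − -11) = 106/21 s.

t = 106/21 s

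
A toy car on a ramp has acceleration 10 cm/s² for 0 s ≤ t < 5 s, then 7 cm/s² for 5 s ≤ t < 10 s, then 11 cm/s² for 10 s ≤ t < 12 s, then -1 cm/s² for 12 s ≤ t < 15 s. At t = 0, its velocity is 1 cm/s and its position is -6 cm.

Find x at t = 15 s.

On each constant-a segment, Δv = aΔt and Δx = v₀Δt + ½aΔt²; chain segment to segment.
0–5 s: v starts 1 cm/s; Δx = 1·5 + ½·10·5² = 130 cm; v ends 51 cm/s.
5–10 s: v starts 51 cm/s; Δx = 51·5 + ½·7·5² = 342.5 cm; v ends 86 cm/s.
10–12 s: v starts 86 cm/s; Δx = 86·2 + ½·11·2² = 194 cm; v ends 108 cm/s.
12–15 s: v starts 108 cm/s; Δx = 108·3 + ½·-1·3² = 319.5 cm; v ends 105 cm/s.
x(15) = -6 + Σ Δx = 980 cm.

980 cm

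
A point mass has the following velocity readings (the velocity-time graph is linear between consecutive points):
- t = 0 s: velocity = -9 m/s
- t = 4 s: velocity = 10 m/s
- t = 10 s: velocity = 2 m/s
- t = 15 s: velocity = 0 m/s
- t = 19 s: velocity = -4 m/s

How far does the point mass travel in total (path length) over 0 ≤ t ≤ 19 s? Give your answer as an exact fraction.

1293/19 m

Total distance travelled is ∫|v| dt — sum the magnitudes of each area piece.
0–4 s: v = 0 at t = 36/19 s; triangle areas 162/19 + 200/19 = 362/19 m
4–10 s: |½(10 + 2)(6)| = 36 m
10–15 s: |½(2 + 0)(5)| = 5 m
15–19 s: |½(0 + -4)(4)| = 8 m
Total distance = 1293/19 m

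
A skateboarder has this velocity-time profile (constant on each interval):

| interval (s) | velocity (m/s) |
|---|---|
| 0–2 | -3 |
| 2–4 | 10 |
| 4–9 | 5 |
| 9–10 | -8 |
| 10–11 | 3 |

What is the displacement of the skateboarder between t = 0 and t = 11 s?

34 m

Displacement is the signed area under the v-t curve.
0–2 s: -3 × 2 = -6 m
2–4 s: 10 × 2 = 20 m
4–9 s: 5 × 5 = 25 m
9–10 s: -8 × 1 = -8 m
10–11 s: 3 × 1 = 3 m
Net displacement = 34 m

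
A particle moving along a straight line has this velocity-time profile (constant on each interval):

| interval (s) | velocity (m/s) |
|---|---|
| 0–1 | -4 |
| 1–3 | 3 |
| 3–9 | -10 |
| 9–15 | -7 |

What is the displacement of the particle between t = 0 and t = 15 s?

-100 m

Displacement is the signed area under the v-t curve.
0–1 s: -4 × 1 = -4 m
1–3 s: 3 × 2 = 6 m
3–9 s: -10 × 6 = -60 m
9–15 s: -7 × 6 = -42 m
Net displacement = -100 m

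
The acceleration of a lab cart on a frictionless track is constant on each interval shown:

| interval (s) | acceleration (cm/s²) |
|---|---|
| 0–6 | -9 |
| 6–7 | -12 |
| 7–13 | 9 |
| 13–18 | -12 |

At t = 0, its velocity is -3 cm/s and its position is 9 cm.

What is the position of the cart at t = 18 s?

-711 cm

On each constant-a segment, Δv = aΔt and Δx = v₀Δt + ½aΔt²; chain segment to segment.
0–6 s: v starts -3 cm/s; Δx = -3·6 + ½·-9·6² = -180 cm; v ends -57 cm/s.
6–7 s: v starts -57 cm/s; Δx = -57·1 + ½·-12·1² = -63 cm; v ends -69 cm/s.
7–13 s: v starts -69 cm/s; Δx = -69·6 + ½·9·6² = -252 cm; v ends -15 cm/s.
13–18 s: v starts -15 cm/s; Δx = -15·5 + ½·-12·5² = -225 cm; v ends -75 cm/s.
x(18) = 9 + Σ Δx = -711 cm.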